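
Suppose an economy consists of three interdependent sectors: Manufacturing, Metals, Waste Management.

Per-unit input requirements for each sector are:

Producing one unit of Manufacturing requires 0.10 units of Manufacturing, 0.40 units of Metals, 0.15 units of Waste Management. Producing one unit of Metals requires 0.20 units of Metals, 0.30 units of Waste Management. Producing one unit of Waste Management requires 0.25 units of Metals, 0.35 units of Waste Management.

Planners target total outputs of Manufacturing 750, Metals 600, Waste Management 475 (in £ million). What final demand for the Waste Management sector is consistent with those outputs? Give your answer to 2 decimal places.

d_3 = 16.25

I − A =
  [   0.90     0.00     0.00]
  [  -0.40     0.80    -0.25]
  [  -0.15    -0.30     0.65]
d = (I − A) x:
  d_1 = (+0.90)·750 + (+0.00)·600 + (+0.00)·475 = 675.00
  d_2 = (-0.40)·750 + (+0.80)·600 + (-0.25)·475 = 61.25
  d_3 = (-0.15)·750 + (-0.30)·600 + (+0.65)·475 = 16.25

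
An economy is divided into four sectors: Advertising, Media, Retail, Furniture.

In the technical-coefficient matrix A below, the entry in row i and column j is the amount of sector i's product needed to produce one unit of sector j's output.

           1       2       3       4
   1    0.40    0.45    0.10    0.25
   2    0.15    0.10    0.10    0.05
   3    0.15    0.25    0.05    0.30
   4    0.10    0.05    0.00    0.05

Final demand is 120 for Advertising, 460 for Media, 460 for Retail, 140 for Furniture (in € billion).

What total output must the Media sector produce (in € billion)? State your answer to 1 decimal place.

I − A =
  [   0.60    -0.45    -0.10    -0.25]
  [  -0.15     0.90    -0.10    -0.05]
  [  -0.15    -0.25     0.95    -0.30]
  [  -0.10    -0.05     0.00     0.95]
Compute the cofactors C_ij = (−1)^(i+j)·(3×3 minor ij) of I−A; the adjugate is their transpose:
adj(I−A) = Cᵀ =
  [ 0.784625   0.443250   0.129250   0.270625]
  [ 0.157375   0.500500   0.069250   0.089625]
  [ 0.194000   0.224750   0.420750   0.195750]
  [ 0.090875   0.073000   0.017250   0.409875]
det(I−A) = Σ_j (I−A)_1j·C_1j = (0.60)(0.784625) + (-0.45)(0.157375) + (-0.10)(0.194000) + (-0.25)(0.090875) = 0.3578375
(I − A)⁻¹ = adj(I−A) / det(I−A) ≈
  [   2.1927     1.2387     0.3612     0.7563]
  [   0.4398     1.3987     0.1935     0.2505]
  [   0.5421     0.6281     1.1758     0.5470]
  [   0.2540     0.2040     0.0482     1.1454]
x = (I − A)⁻¹ d = adj(I−A)·d / det(I−A), with det(I−A) = 0.3578375:
  x_1 = (0.784625·120 + 0.443250·460 + 0.129250·460 + 0.270625·140) / 0.3578375 = 395.3925 / 0.3578375 ≈ 1104.9
  x_2 = (0.157375·120 + 0.500500·460 + 0.069250·460 + 0.089625·140) / 0.3578375 = 293.5175 / 0.3578375 ≈ 820.3
  x_3 = (0.194000·120 + 0.224750·460 + 0.420750·460 + 0.195750·140) / 0.3578375 = 347.615 / 0.3578375 ≈ 971.4
  x_4 = (0.090875·120 + 0.073000·460 + 0.017250·460 + 0.409875·140) / 0.3578375 = 109.8025 / 0.3578375 ≈ 306.9

x_2 = 820.3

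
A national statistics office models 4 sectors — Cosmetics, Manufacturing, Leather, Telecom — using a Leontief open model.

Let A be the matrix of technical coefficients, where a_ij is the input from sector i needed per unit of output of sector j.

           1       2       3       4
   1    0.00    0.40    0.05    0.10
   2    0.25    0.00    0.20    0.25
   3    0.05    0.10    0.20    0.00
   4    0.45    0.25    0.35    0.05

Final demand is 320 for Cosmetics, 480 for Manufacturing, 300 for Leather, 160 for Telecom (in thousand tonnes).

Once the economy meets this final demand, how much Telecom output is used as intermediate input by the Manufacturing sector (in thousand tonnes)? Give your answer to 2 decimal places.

z_42 = 271.97

I − A =
  [   1.00    -0.40    -0.05    -0.10]
  [  -0.25     1.00    -0.20    -0.25]
  [  -0.05    -0.10     0.80     0.00]
  [  -0.45    -0.25    -0.35     0.95]
Compute the cofactors C_ij = (−1)^(i+j)·(3×3 minor ij) of I−A; the adjugate is their transpose:
adj(I−A) = Cᵀ =
  [ 0.682250   0.332250   0.195375   0.159250]
  [ 0.293875   0.719875   0.294750   0.220375]
  [ 0.079375   0.110750   0.696250   0.037500]
  [ 0.429750   0.387625   0.426625   0.692250]
det(I−A) = Σ_j (I−A)_1j·C_1j = (1.00)(0.682250) + (-0.40)(0.293875) + (-0.05)(0.079375) + (-0.10)(0.429750) = 0.51775625
(I − A)⁻¹ = adj(I−A) / det(I−A) ≈
  [   1.3177     0.6417     0.3773     0.3076]
  [   0.5676     1.3904     0.5693     0.4256]
  [   0.1533     0.2139     1.3447     0.0724]
  [   0.8300     0.7487     0.8240     1.3370]
First solve x = (I − A)⁻¹ d = adj(I−A)·d / det(I−A); in particular x_2 = (0.293875·320 + 0.719875·480 + 0.294750·300 + 0.220375·160) / 0.51775625 = 563.265 / 0.51775625 ≈ 1087.8961.
Intermediate flow from 4 to 2: z_42 = a_42 · x_2 = 0.25 × 563.265 / 0.51775625 = 140.81625 / 0.51775625 ≈ 271.97.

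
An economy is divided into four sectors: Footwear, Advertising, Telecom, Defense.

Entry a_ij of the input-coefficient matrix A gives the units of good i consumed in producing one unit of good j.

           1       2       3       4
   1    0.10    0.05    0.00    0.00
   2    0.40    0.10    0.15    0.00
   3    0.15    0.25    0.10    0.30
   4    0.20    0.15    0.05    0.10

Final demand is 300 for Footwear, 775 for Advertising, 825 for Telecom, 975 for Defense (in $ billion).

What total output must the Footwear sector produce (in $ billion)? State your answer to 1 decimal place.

x_1 = 408.5

I − A =
  [   0.90    -0.05     0.00     0.00]
  [  -0.40     0.90    -0.15     0.00]
  [  -0.15    -0.25     0.90    -0.30]
  [  -0.20    -0.15    -0.05     0.90]
Compute the cofactors C_ij = (−1)^(i+j)·(3×3 minor ij) of I−A; the adjugate is their transpose:
adj(I−A) = Cᵀ =
  [ 0.675000   0.039750   0.006750   0.002250]
  [ 0.347250   0.715500   0.121500   0.040500]
  [ 0.283500   0.252750   0.711000   0.237000]
  [ 0.223625   0.142125   0.061250   0.676125]
det(I−A) = Σ_j (I−A)_1j·C_1j = (0.90)(0.675000) + (-0.05)(0.347250) + (0.00)(0.283500) + (0.00)(0.223625) = 0.5901375
(I − A)⁻¹ = adj(I−A) / det(I−A) ≈
  [   1.1438     0.0674     0.0114     0.0038]
  [   0.5884     1.2124     0.2059     0.0686]
  [   0.4804     0.4283     1.2048     0.4016]
  [   0.3789     0.2408     0.1038     1.1457]
x = (I − A)⁻¹ d = adj(I−A)·d / det(I−A), with det(I−A) = 0.5901375:
  x_1 = (0.675000·300 + 0.039750·775 + 0.006750·825 + 0.002250·975) / 0.5901375 = 241.06875 / 0.5901375 ≈ 408.5
  x_2 = (0.347250·300 + 0.715500·775 + 0.121500·825 + 0.040500·975) / 0.5901375 = 798.4125 / 0.5901375 ≈ 1352.9
  x_3 = (0.283500·300 + 0.252750·775 + 0.711000·825 + 0.237000·975) / 0.5901375 = 1098.58125 / 0.5901375 ≈ 1861.6
  x_4 = (0.223625·300 + 0.142125·775 + 0.061250·825 + 0.676125·975) / 0.5901375 = 886.9875 / 0.5901375 ≈ 1503.0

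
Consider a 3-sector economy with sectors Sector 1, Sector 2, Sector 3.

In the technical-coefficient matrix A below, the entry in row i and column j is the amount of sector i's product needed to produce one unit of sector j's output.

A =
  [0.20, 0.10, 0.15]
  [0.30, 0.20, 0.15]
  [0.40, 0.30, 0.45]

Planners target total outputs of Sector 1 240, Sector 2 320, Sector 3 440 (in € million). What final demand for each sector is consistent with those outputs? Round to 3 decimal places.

d_1 = 94.000, d_2 = 118.000, d_3 = 50.000

I − A =
  [   0.80    -0.10    -0.15]
  [  -0.30     0.80    -0.15]
  [  -0.40    -0.30     0.55]
d = (I − A) x:
  d_1 = (+0.80)·240 + (-0.10)·320 + (-0.15)·440 = 94.000
  d_2 = (-0.30)·240 + (+0.80)·320 + (-0.15)·440 = 118.000
  d_3 = (-0.40)·240 + (-0.30)·320 + (+0.55)·440 = 50.000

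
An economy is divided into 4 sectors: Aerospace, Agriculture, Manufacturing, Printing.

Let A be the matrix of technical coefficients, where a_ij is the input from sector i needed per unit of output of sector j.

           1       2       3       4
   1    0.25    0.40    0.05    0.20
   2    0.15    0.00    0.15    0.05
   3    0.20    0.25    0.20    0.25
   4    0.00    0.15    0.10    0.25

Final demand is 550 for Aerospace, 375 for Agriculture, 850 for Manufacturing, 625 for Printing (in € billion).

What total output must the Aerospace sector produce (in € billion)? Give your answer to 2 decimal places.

x_1 = 1804.25

I − A =
  [   0.75    -0.40    -0.05    -0.20]
  [  -0.15     1.00    -0.15    -0.05]
  [  -0.20    -0.25     0.80    -0.25]
  [   0.00    -0.15    -0.10     0.75]
Compute the cofactors C_ij = (−1)^(i+j)·(3×3 minor ij) of I−A; the adjugate is their transpose:
adj(I−A) = Cᵀ =
  [ 0.534000   0.270250   0.108625   0.196625]
  [ 0.109750   0.419750   0.096750   0.089500]
  [ 0.182250   0.234750   0.507375   0.233375]
  [ 0.046250   0.115250   0.087000   0.500000]
det(I−A) = Σ_j (I−A)_1j·C_1j = (0.75)(0.534000) + (-0.40)(0.109750) + (-0.05)(0.182250) + (-0.20)(0.046250) = 0.3382375
(I − A)⁻¹ = adj(I−A) / det(I−A) ≈
  [   1.5788     0.7990     0.3212     0.5813]
  [   0.3245     1.2410     0.2860     0.2646]
  [   0.5388     0.6940     1.5001     0.6900]
  [   0.1367     0.3407     0.2572     1.4783]
x = (I − A)⁻¹ d = adj(I−A)·d / det(I−A), with det(I−A) = 0.3382375:
  x_1 = (0.534000·550 + 0.270250·375 + 0.108625·850 + 0.196625·625) / 0.3382375 = 610.265625 / 0.3382375 ≈ 1804.25
  x_2 = (0.109750·550 + 0.419750·375 + 0.096750·850 + 0.089500·625) / 0.3382375 = 355.94375 / 0.3382375 ≈ 1052.35
  x_3 = (0.182250·550 + 0.234750·375 + 0.507375·850 + 0.233375·625) / 0.3382375 = 765.396875 / 0.3382375 ≈ 2262.90
  x_4 = (0.046250·550 + 0.115250·375 + 0.087000·850 + 0.500000·625) / 0.3382375 = 455.10625 / 0.3382375 ≈ 1345.52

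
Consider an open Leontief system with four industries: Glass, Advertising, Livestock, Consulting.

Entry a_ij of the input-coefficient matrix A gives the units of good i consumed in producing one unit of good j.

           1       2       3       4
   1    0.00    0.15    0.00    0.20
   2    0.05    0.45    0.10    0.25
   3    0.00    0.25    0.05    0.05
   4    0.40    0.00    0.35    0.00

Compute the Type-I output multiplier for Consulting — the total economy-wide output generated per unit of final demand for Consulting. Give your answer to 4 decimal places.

I − A =
  [   1.00    -0.15     0.00    -0.20]
  [  -0.05     0.55    -0.10    -0.25]
  [   0.00    -0.25     0.95    -0.05]
  [  -0.40     0.00    -0.35     1.00]
Compute the cofactors C_ij = (−1)^(i+j)·(3×3 minor ij) of I−A; the adjugate is their transpose:
adj(I−A) = Cᵀ =
  [ 0.466000   0.157375   0.066625   0.135875]
  [ 0.143625   0.856500   0.183000   0.252000]
  [ 0.048500   0.233000   0.483500   0.092125]
  [ 0.203375   0.144500   0.195875   0.490375]
det(I−A) = Σ_j (I−A)_1j·C_1j = (1.00)(0.466000) + (-0.15)(0.143625) + (0.00)(0.048500) + (-0.20)(0.203375) = 0.40378125
(I − A)⁻¹ = adj(I−A) / det(I−A) ≈
  [   1.15409     0.38975     0.16500     0.33651]
  [   0.35570     2.12120     0.45322     0.62410]
  [   0.12011     0.57705     1.19743     0.22816]
  [   0.50368     0.35787     0.48510     1.21446]
The output multiplier for sector j is the column-j sum of the Leontief inverse (I − A)⁻¹ = adj(I−A) / det(I−A).
Column 4 of adj(I−A): (0.135875, 0.252000, 0.092125, 0.490375); det(I−A) = 0.40378125.
m_4 = (0.135875 + 0.252000 + 0.092125 + 0.490375) / 0.40378125 = 0.970375 / 0.40378125 ≈ 2.4032.

m_4 = 2.4032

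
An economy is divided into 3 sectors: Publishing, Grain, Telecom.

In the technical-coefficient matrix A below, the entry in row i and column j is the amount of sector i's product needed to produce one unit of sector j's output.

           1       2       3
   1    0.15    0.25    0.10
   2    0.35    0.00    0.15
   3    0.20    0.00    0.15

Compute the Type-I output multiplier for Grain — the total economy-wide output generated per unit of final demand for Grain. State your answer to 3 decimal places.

m_2 = 1.555

I − A =
  [   0.85    -0.25    -0.10]
  [  -0.35     1.00    -0.15]
  [  -0.20     0.00     0.85]
Cofactors of I−A, C_ij = (−1)^(i+j)·(minor ij) (rows/columns in the sector order above):
  C_11 = (1.00)(0.85) − (-0.15)(0.00) = 0.8500
  C_12 = −[(-0.35)(0.85) − (-0.15)(-0.20)] = 0.3275
  C_13 = (-0.35)(0.00) − (1.00)(-0.20) = 0.2000
  C_21 = −[(-0.25)(0.85) − (-0.10)(0.00)] = 0.2125
  C_22 = (0.85)(0.85) − (-0.10)(-0.20) = 0.7025
  C_23 = −[(0.85)(0.00) − (-0.25)(-0.20)] = 0.0500
  C_31 = (-0.25)(-0.15) − (-0.10)(1.00) = 0.1375
  C_32 = −[(0.85)(-0.15) − (-0.10)(-0.35)] = 0.1625
  C_33 = (0.85)(1.00) − (-0.25)(-0.35) = 0.7625
det(I−A) = Σ_j (I−A)_1j·C_1j = (0.85)(0.8500) + (-0.25)(0.3275) + (-0.10)(0.2000) = 0.620625
adj(I−A) = Cᵀ =
  [ 0.8500   0.2125   0.1375]
  [ 0.3275   0.7025   0.1625]
  [ 0.2000   0.0500   0.7625]
(I − A)⁻¹ = adj(I−A) / det(I−A) ≈
  [   1.3696     0.3424     0.2216]
  [   0.5277     1.1319     0.2618]
  [   0.3223     0.0806     1.2286]
The output multiplier for sector j is the column-j sum of the Leontief inverse (I − A)⁻¹ = adj(I−A) / det(I−A).
Column 2 of adj(I−A): (0.2125, 0.7025, 0.0500); det(I−A) = 0.620625.
m_2 = (0.2125 + 0.7025 + 0.0500) / 0.620625 = 0.965 / 0.620625 ≈ 1.555.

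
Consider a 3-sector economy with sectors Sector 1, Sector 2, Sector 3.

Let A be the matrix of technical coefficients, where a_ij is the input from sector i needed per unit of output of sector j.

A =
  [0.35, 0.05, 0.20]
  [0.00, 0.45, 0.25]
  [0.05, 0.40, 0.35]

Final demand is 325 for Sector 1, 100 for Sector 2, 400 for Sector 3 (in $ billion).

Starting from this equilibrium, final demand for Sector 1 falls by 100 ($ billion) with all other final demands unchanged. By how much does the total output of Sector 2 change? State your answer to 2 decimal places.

Δx_2 = -7.75

I − A =
  [   0.65    -0.05    -0.20]
  [   0.00     0.55    -0.25]
  [  -0.05    -0.40     0.65]
Cofactors of I−A, C_ij = (−1)^(i+j)·(minor ij) (rows/columns in the sector order above):
  C_11 = (0.55)(0.65) − (-0.25)(-0.40) = 0.2575
  C_12 = −[(0.00)(0.65) − (-0.25)(-0.05)] = 0.0125
  C_13 = (0.00)(-0.40) − (0.55)(-0.05) = 0.0275
  C_21 = −[(-0.05)(0.65) − (-0.20)(-0.40)] = 0.1125
  C_22 = (0.65)(0.65) − (-0.20)(-0.05) = 0.4125
  C_23 = −[(0.65)(-0.40) − (-0.05)(-0.05)] = 0.2625
  C_31 = (-0.05)(-0.25) − (-0.20)(0.55) = 0.1225
  C_32 = −[(0.65)(-0.25) − (-0.20)(0.00)] = 0.1625
  C_33 = (0.65)(0.55) − (-0.05)(0.00) = 0.3575
det(I−A) = Σ_j (I−A)_1j·C_1j = (0.65)(0.2575) + (-0.05)(0.0125) + (-0.20)(0.0275) = 0.16125
adj(I−A) = Cᵀ =
  [ 0.2575   0.1125   0.1225]
  [ 0.0125   0.4125   0.1625]
  [ 0.0275   0.2625   0.3575]
(I − A)⁻¹ = adj(I−A) / det(I−A) ≈
  [   1.5969     0.6977     0.7597]
  [   0.0775     2.5581     1.0078]
  [   0.1705     1.6279     2.2171]
Δx = (I − A)⁻¹ Δd with Δd having -100 in the Sector 1 component and 0 elsewhere.
So Δx_2 = L_21 · (-100), where L_21 = adj(I−A)_21 / det(I−A) = 0.0125 / 0.16125.
Δx_2 = 0.0125 × (-100) / 0.16125 = -1.25 / 0.16125 ≈ -7.75.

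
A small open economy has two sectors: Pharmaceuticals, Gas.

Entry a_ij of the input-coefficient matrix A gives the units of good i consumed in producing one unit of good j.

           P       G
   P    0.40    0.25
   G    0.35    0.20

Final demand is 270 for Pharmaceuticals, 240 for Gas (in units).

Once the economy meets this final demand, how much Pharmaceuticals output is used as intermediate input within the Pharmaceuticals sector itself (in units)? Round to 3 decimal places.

I − A =
  [   0.60    -0.25]
  [  -0.35     0.80]
det(I−A) = (0.60)(0.80) − (-0.25)(-0.35) = 0.3925
adj(I−A) = [[0.80, 0.25], [0.35, 0.60]]
(I − A)⁻¹ = adj(I−A) / det(I−A) ≈
  [   2.0382     0.6369]
  [   0.8917     1.5287]
First solve x = (I − A)⁻¹ d = adj(I−A)·d / det(I−A); in particular x_P = (0.80·270 + 0.25·240) / 0.3925 = 276.00 / 0.3925 ≈ 703.18471.
Intermediate flow from P to P: z_PP = a_PP · x_P = 0.40 × 276.00 / 0.3925 = 110.40 / 0.3925 ≈ 281.274.

z_PP = 281.274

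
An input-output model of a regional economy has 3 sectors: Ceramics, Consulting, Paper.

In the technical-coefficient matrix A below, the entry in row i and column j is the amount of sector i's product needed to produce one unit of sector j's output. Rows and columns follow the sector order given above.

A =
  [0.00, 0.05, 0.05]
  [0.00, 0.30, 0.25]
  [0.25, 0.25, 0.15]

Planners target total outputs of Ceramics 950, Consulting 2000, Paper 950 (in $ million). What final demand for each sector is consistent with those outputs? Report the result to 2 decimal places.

d_1 = 802.50, d_2 = 1162.50, d_3 = 70.00

I − A =
  [   1.00    -0.05    -0.05]
  [   0.00     0.70    -0.25]
  [  -0.25    -0.25     0.85]
d = (I − A) x:
  d_1 = (+1.00)·950 + (-0.05)·2000 + (-0.05)·950 = 802.50
  d_2 = (+0.00)·950 + (+0.70)·2000 + (-0.25)·950 = 1162.50
  d_3 = (-0.25)·950 + (-0.25)·2000 + (+0.85)·950 = 70.00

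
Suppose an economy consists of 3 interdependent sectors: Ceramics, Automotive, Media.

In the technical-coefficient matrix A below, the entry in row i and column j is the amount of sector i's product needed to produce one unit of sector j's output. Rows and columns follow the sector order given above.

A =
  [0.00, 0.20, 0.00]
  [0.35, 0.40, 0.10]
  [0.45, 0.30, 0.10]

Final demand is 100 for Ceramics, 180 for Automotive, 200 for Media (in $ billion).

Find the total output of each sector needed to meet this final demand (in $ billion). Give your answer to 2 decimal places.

I − A =
  [   1.00    -0.20     0.00]
  [  -0.35     0.60    -0.10]
  [  -0.45    -0.30     0.90]
Cofactors of I−A, C_ij = (−1)^(i+j)·(minor ij) (rows/columns in the sector order above):
  C_11 = (0.60)(0.90) − (-0.10)(-0.30) = 0.5100
  C_12 = −[(-0.35)(0.90) − (-0.10)(-0.45)] = 0.3600
  C_13 = (-0.35)(-0.30) − (0.60)(-0.45) = 0.3750
  C_21 = −[(-0.20)(0.90) − (0.00)(-0.30)] = 0.1800
  C_22 = (1.00)(0.90) − (0.00)(-0.45) = 0.9000
  C_23 = −[(1.00)(-0.30) − (-0.20)(-0.45)] = 0.3900
  C_31 = (-0.20)(-0.10) − (0.00)(0.60) = 0.0200
  C_32 = −[(1.00)(-0.10) − (0.00)(-0.35)] = 0.1000
  C_33 = (1.00)(0.60) − (-0.20)(-0.35) = 0.5300
det(I−A) = Σ_j (I−A)_1j·C_1j = (1.00)(0.5100) + (-0.20)(0.3600) + (0.00)(0.3750) = 0.4380
adj(I−A) = Cᵀ =
  [ 0.5100   0.1800   0.0200]
  [ 0.3600   0.9000   0.1000]
  [ 0.3750   0.3900   0.5300]
(I − A)⁻¹ = adj(I−A) / det(I−A) ≈
  [   1.1644     0.4110     0.0457]
  [   0.8219     2.0548     0.2283]
  [   0.8562     0.8904     1.2100]
x = (I − A)⁻¹ d = adj(I−A)·d / det(I−A), with det(I−A) = 0.4380:
  x_C = (0.5100·100 + 0.1800·180 + 0.0200·200) / 0.4380 = 87.40 / 0.4380 ≈ 199.54
  x_A = (0.3600·100 + 0.9000·180 + 0.1000·200) / 0.4380 = 218.00 / 0.4380 ≈ 497.72
  x_M = (0.3750·100 + 0.3900·180 + 0.5300·200) / 0.4380 = 213.70 / 0.4380 ≈ 487.90

x_C = 199.54, x_A = 497.72, x_M = 487.90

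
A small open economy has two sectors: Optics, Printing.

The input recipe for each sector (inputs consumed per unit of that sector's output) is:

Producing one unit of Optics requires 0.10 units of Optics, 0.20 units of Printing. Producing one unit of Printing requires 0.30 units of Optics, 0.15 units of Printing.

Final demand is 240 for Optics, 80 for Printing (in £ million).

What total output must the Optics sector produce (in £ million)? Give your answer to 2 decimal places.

I − A =
  [   0.90    -0.30]
  [  -0.20     0.85]
det(I−A) = (0.90)(0.85) − (-0.30)(-0.20) = 0.7050
adj(I−A) = [[0.85, 0.30], [0.20, 0.90]]
(I − A)⁻¹ = adj(I−A) / det(I−A) ≈
  [   1.2057     0.4255]
  [   0.2837     1.2766]
x = (I − A)⁻¹ d = adj(I−A)·d / det(I−A), with det(I−A) = 0.7050:
  x_O = (0.85·240 + 0.30·80) / 0.7050 = 228.00 / 0.7050 ≈ 323.40
  x_P = (0.20·240 + 0.90·80) / 0.7050 = 120.00 / 0.7050 ≈ 170.21

x_O = 323.40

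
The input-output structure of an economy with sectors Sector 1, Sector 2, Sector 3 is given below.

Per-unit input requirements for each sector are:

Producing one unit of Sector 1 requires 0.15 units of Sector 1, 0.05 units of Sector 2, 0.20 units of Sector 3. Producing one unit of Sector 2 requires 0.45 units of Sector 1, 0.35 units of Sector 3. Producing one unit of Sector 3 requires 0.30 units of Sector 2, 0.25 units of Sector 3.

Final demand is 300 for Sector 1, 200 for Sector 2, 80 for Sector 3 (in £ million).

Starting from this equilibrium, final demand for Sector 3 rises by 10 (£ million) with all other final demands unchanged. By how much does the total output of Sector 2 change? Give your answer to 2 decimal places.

I − A =
  [   0.85    -0.45     0.00]
  [  -0.05     1.00    -0.30]
  [  -0.20    -0.35     0.75]
Cofactors of I−A, C_ij = (−1)^(i+j)·(minor ij) (rows/columns in the sector order above):
  C_11 = (1.00)(0.75) − (-0.30)(-0.35) = 0.6450
  C_12 = −[(-0.05)(0.75) − (-0.30)(-0.20)] = 0.0975
  C_13 = (-0.05)(-0.35) − (1.00)(-0.20) = 0.2175
  C_21 = −[(-0.45)(0.75) − (0.00)(-0.35)] = 0.3375
  C_22 = (0.85)(0.75) − (0.00)(-0.20) = 0.6375
  C_23 = −[(0.85)(-0.35) − (-0.45)(-0.20)] = 0.3875
  C_31 = (-0.45)(-0.30) − (0.00)(1.00) = 0.1350
  C_32 = −[(0.85)(-0.30) − (0.00)(-0.05)] = 0.2550
  C_33 = (0.85)(1.00) − (-0.45)(-0.05) = 0.8275
det(I−A) = Σ_j (I−A)_1j·C_1j = (0.85)(0.6450) + (-0.45)(0.0975) + (0.00)(0.2175) = 0.504375
adj(I−A) = Cᵀ =
  [ 0.6450   0.3375   0.1350]
  [ 0.0975   0.6375   0.2550]
  [ 0.2175   0.3875   0.8275]
(I − A)⁻¹ = adj(I−A) / det(I−A) ≈
  [   1.2788     0.6691     0.2677]
  [   0.1933     1.2639     0.5056]
  [   0.4312     0.7683     1.6406]
Δx = (I − A)⁻¹ Δd with Δd having +10 in the Sector 3 component and 0 elsewhere.
So Δx_2 = L_23 · (+10), where L_23 = adj(I−A)_23 / det(I−A) = 0.2550 / 0.504375.
Δx_2 = 0.2550 × (+10) / 0.504375 = 2.55 / 0.504375 ≈ 5.06.

Δx_2 = 5.06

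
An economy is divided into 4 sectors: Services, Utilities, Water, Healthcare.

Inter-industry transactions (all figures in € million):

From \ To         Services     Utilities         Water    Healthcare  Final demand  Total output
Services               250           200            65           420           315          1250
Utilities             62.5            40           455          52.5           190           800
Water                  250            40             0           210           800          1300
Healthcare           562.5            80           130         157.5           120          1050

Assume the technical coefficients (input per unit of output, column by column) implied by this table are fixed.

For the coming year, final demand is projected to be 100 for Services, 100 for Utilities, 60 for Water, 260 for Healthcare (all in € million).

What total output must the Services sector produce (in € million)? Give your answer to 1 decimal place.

Technical coefficients a_ij = z_ij / X_j:
  a_SS = 250/1250 = 0.20, a_US = 62.5/1250 = 0.05, a_WS = 250/1250 = 0.20, a_HS = 562.5/1250 = 0.45
  a_SU = 200/800 = 0.25, a_UU = 40/800 = 0.05, a_WU = 40/800 = 0.05, a_HU = 80/800 = 0.10
  a_SW = 65/1300 = 0.05, a_UW = 455/1300 = 0.35, a_WW = 0/1300 = 0.00, a_HW = 130/1300 = 0.10
  a_SH = 420/1050 = 0.40, a_UH = 52.5/1050 = 0.05, a_WH = 210/1050 = 0.20, a_HH = 157.5/1050 = 0.15
I − A =
  [   0.80    -0.25    -0.05    -0.40]
  [  -0.05     0.95    -0.35    -0.05]
  [  -0.20    -0.05     1.00    -0.20]
  [  -0.45    -0.10    -0.10     0.85]
Compute the cofactors C_ij = (−1)^(i+j)·(3×3 minor ij) of I−A; the adjugate is their transpose:
adj(I−A) = Cᵀ =
  [ 0.761375   0.252625   0.167750   0.412625]
  [ 0.156000   0.463000   0.184250   0.144000]
  [ 0.250250   0.114000   0.452750   0.231000]
  [ 0.450875   0.201625   0.163750   0.706375]
det(I−A) = Σ_j (I−A)_1j·C_1j = (0.80)(0.761375) + (-0.25)(0.156000) + (-0.05)(0.250250) + (-0.40)(0.450875) = 0.3772375
(I − A)⁻¹ = adj(I−A) / det(I−A) ≈
  [   2.0183     0.6697     0.4447     1.0938]
  [   0.4135     1.2273     0.4884     0.3817]
  [   0.6634     0.3022     1.2002     0.6123]
  [   1.1952     0.5345     0.4341     1.8725]
x = (I − A)⁻¹ d = adj(I−A)·d / det(I−A), with det(I−A) = 0.3772375:
  x_S = (0.761375·100 + 0.252625·100 + 0.167750·60 + 0.412625·260) / 0.3772375 = 218.7475 / 0.3772375 ≈ 579.9
  x_U = (0.156000·100 + 0.463000·100 + 0.184250·60 + 0.144000·260) / 0.3772375 = 110.395 / 0.3772375 ≈ 292.6
  x_W = (0.250250·100 + 0.114000·100 + 0.452750·60 + 0.231000·260) / 0.3772375 = 123.65 / 0.3772375 ≈ 327.8
  x_H = (0.450875·100 + 0.201625·100 + 0.163750·60 + 0.706375·260) / 0.3772375 = 258.7325 / 0.3772375 ≈ 685.9

x_S = 579.9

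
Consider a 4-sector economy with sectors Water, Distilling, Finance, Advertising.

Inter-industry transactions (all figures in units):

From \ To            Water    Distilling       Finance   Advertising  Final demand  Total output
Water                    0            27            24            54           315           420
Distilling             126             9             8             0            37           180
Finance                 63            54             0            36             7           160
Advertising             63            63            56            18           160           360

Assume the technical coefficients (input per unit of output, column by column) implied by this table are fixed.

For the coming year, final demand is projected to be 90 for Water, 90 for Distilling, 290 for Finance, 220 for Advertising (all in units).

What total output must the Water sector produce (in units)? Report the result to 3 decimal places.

Technical coefficients a_ij = z_ij / X_j:
  a_11 = 0/420 = 0.00, a_21 = 126/420 = 0.30, a_31 = 63/420 = 0.15, a_41 = 63/420 = 0.15
  a_12 = 27/180 = 0.15, a_22 = 9/180 = 0.05, a_32 = 54/180 = 0.30, a_42 = 63/180 = 0.35
  a_13 = 24/160 = 0.15, a_23 = 8/160 = 0.05, a_33 = 0/160 = 0.00, a_43 = 56/160 = 0.35
  a_14 = 54/360 = 0.15, a_24 = 0/360 = 0.00, a_34 = 36/360 = 0.10, a_44 = 18/360 = 0.05
I − A =
  [   1.00    -0.15    -0.15    -0.15]
  [  -0.30     0.95    -0.05     0.00]
  [  -0.15    -0.30     1.00    -0.10]
  [  -0.15    -0.35    -0.35     0.95]
Compute the cofactors C_ij = (−1)^(i+j)·(3×3 minor ij) of I−A; the adjugate is their transpose:
adj(I−A) = Cᵀ =
  [ 0.853250   0.253500   0.195000   0.155250]
  [ 0.282375   0.861000   0.104875   0.055625]
  [ 0.245625   0.344750   0.822625   0.125375]
  [ 0.329250   0.484250   0.372500   0.854000]
det(I−A) = Σ_j (I−A)_1j·C_1j = (1.00)(0.853250) + (-0.15)(0.282375) + (-0.15)(0.245625) + (-0.15)(0.329250) = 0.7246625
(I − A)⁻¹ = adj(I−A) / det(I−A) ≈
  [   1.1774     0.3498     0.2691     0.2142]
  [   0.3897     1.1881     0.1447     0.0768]
  [   0.3390     0.4757     1.1352     0.1730]
  [   0.4543     0.6682     0.5140     1.1785]
x = (I − A)⁻¹ d = adj(I−A)·d / det(I−A), with det(I−A) = 0.7246625:
  x_1 = (0.853250·90 + 0.253500·90 + 0.195000·290 + 0.155250·220) / 0.7246625 = 190.3125 / 0.7246625 ≈ 262.622
  x_2 = (0.282375·90 + 0.861000·90 + 0.104875·290 + 0.055625·220) / 0.7246625 = 145.555 / 0.7246625 ≈ 200.859
  x_3 = (0.245625·90 + 0.344750·90 + 0.822625·290 + 0.125375·220) / 0.7246625 = 319.2775 / 0.7246625 ≈ 440.588
  x_4 = (0.329250·90 + 0.484250·90 + 0.372500·290 + 0.854000·220) / 0.7246625 = 369.12 / 0.7246625 ≈ 509.368

x_1 = 262.622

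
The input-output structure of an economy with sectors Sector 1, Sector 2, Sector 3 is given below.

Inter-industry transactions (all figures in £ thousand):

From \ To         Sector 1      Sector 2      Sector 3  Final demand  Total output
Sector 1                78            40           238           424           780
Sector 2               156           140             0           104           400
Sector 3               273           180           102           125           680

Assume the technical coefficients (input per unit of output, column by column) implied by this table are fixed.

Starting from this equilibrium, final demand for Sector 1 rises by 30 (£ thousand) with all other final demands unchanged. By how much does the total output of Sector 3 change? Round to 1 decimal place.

Technical coefficients a_ij = z_ij / X_j:
  a_11 = 78/780 = 0.10, a_21 = 156/780 = 0.20, a_31 = 273/780 = 0.35
  a_12 = 40/400 = 0.10, a_22 = 140/400 = 0.35, a_32 = 180/400 = 0.45
  a_13 = 238/680 = 0.35, a_23 = 0/680 = 0.00, a_33 = 102/680 = 0.15
I − A =
  [   0.90    -0.10    -0.35]
  [  -0.20     0.65     0.00]
  [  -0.35    -0.45     0.85]
Cofactors of I−A, C_ij = (−1)^(i+j)·(minor ij) (rows/columns in the sector order above):
  C_11 = (0.65)(0.85) − (0.00)(-0.45) = 0.5525
  C_12 = −[(-0.20)(0.85) − (0.00)(-0.35)] = 0.1700
  C_13 = (-0.20)(-0.45) − (0.65)(-0.35) = 0.3175
  C_21 = −[(-0.10)(0.85) − (-0.35)(-0.45)] = 0.2425
  C_22 = (0.90)(0.85) − (-0.35)(-0.35) = 0.6425
  C_23 = −[(0.90)(-0.45) − (-0.10)(-0.35)] = 0.4400
  C_31 = (-0.10)(0.00) − (-0.35)(0.65) = 0.2275
  C_32 = −[(0.90)(0.00) − (-0.35)(-0.20)] = 0.0700
  C_33 = (0.90)(0.65) − (-0.10)(-0.20) = 0.5650
det(I−A) = Σ_j (I−A)_1j·C_1j = (0.90)(0.5525) + (-0.10)(0.1700) + (-0.35)(0.3175) = 0.369125
adj(I−A) = Cᵀ =
  [ 0.5525   0.2425   0.2275]
  [ 0.1700   0.6425   0.0700]
  [ 0.3175   0.4400   0.5650]
(I − A)⁻¹ = adj(I−A) / det(I−A) ≈
  [   1.4968     0.6570     0.6163]
  [   0.4605     1.7406     0.1896]
  [   0.8601     1.1920     1.5306]
Δx = (I − A)⁻¹ Δd with Δd having +30 in the Sector 1 component and 0 elsewhere.
So Δx_3 = L_31 · (+30), where L_31 = adj(I−A)_31 / det(I−A) = 0.3175 / 0.369125.
Δx_3 = 0.3175 × (+30) / 0.369125 = 9.525 / 0.369125 ≈ 25.8.

Δx_3 = 25.8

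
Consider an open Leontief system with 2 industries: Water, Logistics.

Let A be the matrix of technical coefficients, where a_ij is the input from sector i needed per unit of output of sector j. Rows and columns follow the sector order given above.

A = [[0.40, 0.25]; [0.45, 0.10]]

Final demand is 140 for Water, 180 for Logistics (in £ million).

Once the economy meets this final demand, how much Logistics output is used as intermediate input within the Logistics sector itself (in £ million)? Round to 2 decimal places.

I − A =
  [   0.60    -0.25]
  [  -0.45     0.90]
det(I−A) = (0.60)(0.90) − (-0.25)(-0.45) = 0.4275
adj(I−A) = [[0.90, 0.25], [0.45, 0.60]]
(I − A)⁻¹ = adj(I−A) / det(I−A) ≈
  [   2.1053     0.5848]
  [   1.0526     1.4035]
First solve x = (I − A)⁻¹ d = adj(I−A)·d / det(I−A); in particular x_L = (0.45·140 + 0.60·180) / 0.4275 = 171.00 / 0.4275 = 400.0000.
Intermediate flow from L to L: z_LL = a_LL · x_L = 0.10 × 171.00 / 0.4275 = 17.10 / 0.4275 = 40.00.

z_LL = 40.00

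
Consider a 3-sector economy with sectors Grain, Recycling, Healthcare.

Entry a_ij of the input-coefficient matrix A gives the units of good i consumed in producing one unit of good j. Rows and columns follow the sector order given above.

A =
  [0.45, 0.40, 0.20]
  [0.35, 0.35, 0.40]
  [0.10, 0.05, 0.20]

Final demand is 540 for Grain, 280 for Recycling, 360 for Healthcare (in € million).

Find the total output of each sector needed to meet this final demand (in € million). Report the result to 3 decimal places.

x_1 = 3577.011, x_2 = 3025.287, x_3 = 1086.207

I − A =
  [   0.55    -0.40    -0.20]
  [  -0.35     0.65    -0.40]
  [  -0.10    -0.05     0.80]
Cofactors of I−A, C_ij = (−1)^(i+j)·(minor ij) (rows/columns in the sector order above):
  C_11 = (0.65)(0.80) − (-0.40)(-0.05) = 0.5000
  C_12 = −[(-0.35)(0.80) − (-0.40)(-0.10)] = 0.3200
  C_13 = (-0.35)(-0.05) − (0.65)(-0.10) = 0.0825
  C_21 = −[(-0.40)(0.80) − (-0.20)(-0.05)] = 0.3300
  C_22 = (0.55)(0.80) − (-0.20)(-0.10) = 0.4200
  C_23 = −[(0.55)(-0.05) − (-0.40)(-0.10)] = 0.0675
  C_31 = (-0.40)(-0.40) − (-0.20)(0.65) = 0.2900
  C_32 = −[(0.55)(-0.40) − (-0.20)(-0.35)] = 0.2900
  C_33 = (0.55)(0.65) − (-0.40)(-0.35) = 0.2175
det(I−A) = Σ_j (I−A)_1j·C_1j = (0.55)(0.5000) + (-0.40)(0.3200) + (-0.20)(0.0825) = 0.1305
adj(I−A) = Cᵀ =
  [ 0.5000   0.3300   0.2900]
  [ 0.3200   0.4200   0.2900]
  [ 0.0825   0.0675   0.2175]
(I − A)⁻¹ = adj(I−A) / det(I−A) ≈
  [   3.8314     2.5287     2.2222]
  [   2.4521     3.2184     2.2222]
  [   0.6322     0.5172     1.6667]
x = (I − A)⁻¹ d = adj(I−A)·d / det(I−A), with det(I−A) = 0.1305:
  x_1 = (0.5000·540 + 0.3300·280 + 0.2900·360) / 0.1305 = 466.80 / 0.1305 ≈ 3577.011
  x_2 = (0.3200·540 + 0.4200·280 + 0.2900·360) / 0.1305 = 394.80 / 0.1305 ≈ 3025.287
  x_3 = (0.0825·540 + 0.0675·280 + 0.2175·360) / 0.1305 = 141.75 / 0.1305 ≈ 1086.207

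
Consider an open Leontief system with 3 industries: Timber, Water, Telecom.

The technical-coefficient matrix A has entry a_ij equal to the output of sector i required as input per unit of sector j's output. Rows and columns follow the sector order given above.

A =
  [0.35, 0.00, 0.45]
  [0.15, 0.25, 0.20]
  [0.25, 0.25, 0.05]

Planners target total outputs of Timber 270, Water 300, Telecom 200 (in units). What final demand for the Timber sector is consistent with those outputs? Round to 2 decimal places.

I − A =
  [   0.65     0.00    -0.45]
  [  -0.15     0.75    -0.20]
  [  -0.25    -0.25     0.95]
d = (I − A) x:
  d_1 = (+0.65)·270 + (+0.00)·300 + (-0.45)·200 = 85.50
  d_2 = (-0.15)·270 + (+0.75)·300 + (-0.20)·200 = 144.50
  d_3 = (-0.25)·270 + (-0.25)·300 + (+0.95)·200 = 47.50

d_1 = 85.50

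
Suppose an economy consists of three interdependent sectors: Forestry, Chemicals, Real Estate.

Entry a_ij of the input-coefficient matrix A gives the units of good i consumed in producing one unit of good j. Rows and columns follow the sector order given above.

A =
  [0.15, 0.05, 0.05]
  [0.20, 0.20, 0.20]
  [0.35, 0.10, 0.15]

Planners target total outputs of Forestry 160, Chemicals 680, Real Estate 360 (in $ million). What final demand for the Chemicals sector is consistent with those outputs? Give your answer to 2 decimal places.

I − A =
  [   0.85    -0.05    -0.05]
  [  -0.20     0.80    -0.20]
  [  -0.35    -0.10     0.85]
d = (I − A) x:
  d_F = (+0.85)·160 + (-0.05)·680 + (-0.05)·360 = 84.00
  d_C = (-0.20)·160 + (+0.80)·680 + (-0.20)·360 = 440.00
  d_R = (-0.35)·160 + (-0.10)·680 + (+0.85)·360 = 182.00

d_C = 440.00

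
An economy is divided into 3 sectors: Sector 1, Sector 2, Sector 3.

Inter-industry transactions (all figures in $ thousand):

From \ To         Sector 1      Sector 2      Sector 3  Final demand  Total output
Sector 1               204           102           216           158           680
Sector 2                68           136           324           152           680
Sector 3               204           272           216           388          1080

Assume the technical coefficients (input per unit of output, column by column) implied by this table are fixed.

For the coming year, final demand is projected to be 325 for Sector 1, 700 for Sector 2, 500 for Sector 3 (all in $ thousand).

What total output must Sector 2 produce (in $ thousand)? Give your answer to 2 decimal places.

x_2 = 1841.59

Technical coefficients a_ij = z_ij / X_j:
  a_11 = 204/680 = 0.30, a_21 = 68/680 = 0.10, a_31 = 204/680 = 0.30
  a_12 = 102/680 = 0.15, a_22 = 136/680 = 0.20, a_32 = 272/680 = 0.40
  a_13 = 216/1080 = 0.20, a_23 = 324/1080 = 0.30, a_33 = 216/1080 = 0.20
I − A =
  [   0.70    -0.15    -0.20]
  [  -0.10     0.80    -0.30]
  [  -0.30    -0.40     0.80]
Cofactors of I−A, C_ij = (−1)^(i+j)·(minor ij) (rows/columns in the sector order above):
  C_11 = (0.80)(0.80) − (-0.30)(-0.40) = 0.5200
  C_12 = −[(-0.10)(0.80) − (-0.30)(-0.30)] = 0.1700
  C_13 = (-0.10)(-0.40) − (0.80)(-0.30) = 0.2800
  C_21 = −[(-0.15)(0.80) − (-0.20)(-0.40)] = 0.2000
  C_22 = (0.70)(0.80) − (-0.20)(-0.30) = 0.5000
  C_23 = −[(0.70)(-0.40) − (-0.15)(-0.30)] = 0.3250
  C_31 = (-0.15)(-0.30) − (-0.20)(0.80) = 0.2050
  C_32 = −[(0.70)(-0.30) − (-0.20)(-0.10)] = 0.2300
  C_33 = (0.70)(0.80) − (-0.15)(-0.10) = 0.5450
det(I−A) = Σ_j (I−A)_1j·C_1j = (0.70)(0.5200) + (-0.15)(0.1700) + (-0.20)(0.2800) = 0.2825
adj(I−A) = Cᵀ =
  [ 0.5200   0.2000   0.2050]
  [ 0.1700   0.5000   0.2300]
  [ 0.2800   0.3250   0.5450]
(I − A)⁻¹ = adj(I−A) / det(I−A) ≈
  [   1.8407     0.7080     0.7257]
  [   0.6018     1.7699     0.8142]
  [   0.9912     1.1504     1.9292]
x = (I − A)⁻¹ d = adj(I−A)·d / det(I−A), with det(I−A) = 0.2825:
  x_1 = (0.5200·325 + 0.2000·700 + 0.2050·500) / 0.2825 = 411.50 / 0.2825 ≈ 1456.64
  x_2 = (0.1700·325 + 0.5000·700 + 0.2300·500) / 0.2825 = 520.25 / 0.2825 ≈ 1841.59
  x_3 = (0.2800·325 + 0.3250·700 + 0.5450·500) / 0.2825 = 591.00 / 0.2825 ≈ 2092.04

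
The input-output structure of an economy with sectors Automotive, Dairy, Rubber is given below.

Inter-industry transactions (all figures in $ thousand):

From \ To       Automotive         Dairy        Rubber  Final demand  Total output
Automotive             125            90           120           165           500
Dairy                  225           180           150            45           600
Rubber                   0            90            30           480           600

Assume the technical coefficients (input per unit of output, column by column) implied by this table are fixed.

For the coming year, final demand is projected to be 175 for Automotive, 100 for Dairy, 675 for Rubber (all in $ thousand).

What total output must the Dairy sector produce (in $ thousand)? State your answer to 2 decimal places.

Technical coefficients a_ij = z_ij / X_j:
  a_AA = 125/500 = 0.25, a_DA = 225/500 = 0.45, a_RA = 0/500 = 0.00
  a_AD = 90/600 = 0.15, a_DD = 180/600 = 0.30, a_RD = 90/600 = 0.15
  a_AR = 120/600 = 0.20, a_DR = 150/600 = 0.25, a_RR = 30/600 = 0.05
I − A =
  [   0.75    -0.15    -0.20]
  [  -0.45     0.70    -0.25]
  [   0.00    -0.15     0.95]
Cofactors of I−A, C_ij = (−1)^(i+j)·(minor ij) (rows/columns in the sector order above):
  C_11 = (0.70)(0.95) − (-0.25)(-0.15) = 0.6275
  C_12 = −[(-0.45)(0.95) − (-0.25)(0.00)] = 0.4275
  C_13 = (-0.45)(-0.15) − (0.70)(0.00) = 0.0675
  C_21 = −[(-0.15)(0.95) − (-0.20)(-0.15)] = 0.1725
  C_22 = (0.75)(0.95) − (-0.20)(0.00) = 0.7125
  C_23 = −[(0.75)(-0.15) − (-0.15)(0.00)] = 0.1125
  C_31 = (-0.15)(-0.25) − (-0.20)(0.70) = 0.1775
  C_32 = −[(0.75)(-0.25) − (-0.20)(-0.45)] = 0.2775
  C_33 = (0.75)(0.70) − (-0.15)(-0.45) = 0.4575
det(I−A) = Σ_j (I−A)_1j·C_1j = (0.75)(0.6275) + (-0.15)(0.4275) + (-0.20)(0.0675) = 0.3930
adj(I−A) = Cᵀ =
  [ 0.6275   0.1725   0.1775]
  [ 0.4275   0.7125   0.2775]
  [ 0.0675   0.1125   0.4575]
(I − A)⁻¹ = adj(I−A) / det(I−A) ≈
  [   1.5967     0.4389     0.4517]
  [   1.0878     1.8130     0.7061]
  [   0.1718     0.2863     1.1641]
x = (I − A)⁻¹ d = adj(I−A)·d / det(I−A), with det(I−A) = 0.3930:
  x_A = (0.6275·175 + 0.1725·100 + 0.1775·675) / 0.3930 = 246.875 / 0.3930 ≈ 628.18
  x_D = (0.4275·175 + 0.7125·100 + 0.2775·675) / 0.3930 = 333.375 / 0.3930 ≈ 848.28
  x_R = (0.0675·175 + 0.1125·100 + 0.4575·675) / 0.3930 = 331.875 / 0.3930 ≈ 844.47

x_D = 848.28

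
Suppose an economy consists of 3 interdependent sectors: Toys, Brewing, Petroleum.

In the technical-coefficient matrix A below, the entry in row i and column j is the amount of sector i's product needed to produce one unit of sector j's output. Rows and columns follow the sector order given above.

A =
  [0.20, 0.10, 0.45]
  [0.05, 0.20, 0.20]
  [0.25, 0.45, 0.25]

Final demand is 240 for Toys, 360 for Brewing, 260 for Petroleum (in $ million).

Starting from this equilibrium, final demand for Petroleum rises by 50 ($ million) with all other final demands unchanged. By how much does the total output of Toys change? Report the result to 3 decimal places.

I − A =
  [   0.80    -0.10    -0.45]
  [  -0.05     0.80    -0.20]
  [  -0.25    -0.45     0.75]
Cofactors of I−A, C_ij = (−1)^(i+j)·(minor ij) (rows/columns in the sector order above):
  C_11 = (0.80)(0.75) − (-0.20)(-0.45) = 0.5100
  C_12 = −[(-0.05)(0.75) − (-0.20)(-0.25)] = 0.0875
  C_13 = (-0.05)(-0.45) − (0.80)(-0.25) = 0.2225
  C_21 = −[(-0.10)(0.75) − (-0.45)(-0.45)] = 0.2775
  C_22 = (0.80)(0.75) − (-0.45)(-0.25) = 0.4875
  C_23 = −[(0.80)(-0.45) − (-0.10)(-0.25)] = 0.3850
  C_31 = (-0.10)(-0.20) − (-0.45)(0.80) = 0.3800
  C_32 = −[(0.80)(-0.20) − (-0.45)(-0.05)] = 0.1825
  C_33 = (0.80)(0.80) − (-0.10)(-0.05) = 0.6350
det(I−A) = Σ_j (I−A)_1j·C_1j = (0.80)(0.5100) + (-0.10)(0.0875) + (-0.45)(0.2225) = 0.299125
adj(I−A) = Cᵀ =
  [ 0.5100   0.2775   0.3800]
  [ 0.0875   0.4875   0.1825]
  [ 0.2225   0.3850   0.6350]
(I − A)⁻¹ = adj(I−A) / det(I−A) ≈
  [   1.7050     0.9277     1.2704]
  [   0.2925     1.6298     0.6101]
  [   0.7438     1.2871     2.1229]
Δx = (I − A)⁻¹ Δd with Δd having +50 in the Petroleum component and 0 elsewhere.
So Δx_T = L_TP · (+50), where L_TP = adj(I−A)_TP / det(I−A) = 0.3800 / 0.299125.
Δx_T = 0.3800 × (+50) / 0.299125 = 19.00 / 0.299125 ≈ 63.519.

Δx_T = 63.519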